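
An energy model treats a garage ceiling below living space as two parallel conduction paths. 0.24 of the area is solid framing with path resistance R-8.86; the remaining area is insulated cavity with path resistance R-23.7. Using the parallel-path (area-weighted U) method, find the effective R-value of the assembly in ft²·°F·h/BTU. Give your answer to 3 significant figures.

16.9 ft²·°F·h/BTU

U_eff = 0.76/23.7 + 0.24/8.86 = 0.03207 + 0.02709 = 0.05916
R_eff = 1/U_eff = 16.9 ft²·°F·h/BTU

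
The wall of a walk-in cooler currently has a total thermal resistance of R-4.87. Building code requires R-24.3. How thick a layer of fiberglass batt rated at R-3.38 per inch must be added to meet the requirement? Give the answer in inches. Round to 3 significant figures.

5.75 in

ΔR = 24.3 − 4.87 = 19.43 ft²·°F·h/BTU
L = ΔR / (R/in) = 19.43/3.38 = 5.749 in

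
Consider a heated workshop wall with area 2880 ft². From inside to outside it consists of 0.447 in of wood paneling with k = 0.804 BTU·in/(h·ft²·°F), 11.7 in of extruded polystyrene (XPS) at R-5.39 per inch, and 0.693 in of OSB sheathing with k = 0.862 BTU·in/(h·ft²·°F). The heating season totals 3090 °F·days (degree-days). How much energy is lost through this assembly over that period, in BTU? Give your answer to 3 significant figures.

0.447/0.804 = 0.556
11.7 × 5.39 = 63.06
0.693/0.862 = 0.8039
R_total = 0.556 + 63.06 + 0.8039 = 64.42 ft²·°F·h/BTU
E = A × HDD × 24 / R = 2880 × 3090 × 24 / 64.42 = 3315000 BTU

3320000 BTU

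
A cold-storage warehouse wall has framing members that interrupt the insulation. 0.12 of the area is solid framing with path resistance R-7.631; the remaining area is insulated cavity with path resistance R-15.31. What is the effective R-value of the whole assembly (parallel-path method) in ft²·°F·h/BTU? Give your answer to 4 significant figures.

13.66 ft²·°F·h/BTU

U_eff = 0.88/15.31 + 0.12/7.631 = 0.057479 + 0.015725 = 0.073204
R_eff = 1/U_eff = 13.66 ft²·°F·h/BTU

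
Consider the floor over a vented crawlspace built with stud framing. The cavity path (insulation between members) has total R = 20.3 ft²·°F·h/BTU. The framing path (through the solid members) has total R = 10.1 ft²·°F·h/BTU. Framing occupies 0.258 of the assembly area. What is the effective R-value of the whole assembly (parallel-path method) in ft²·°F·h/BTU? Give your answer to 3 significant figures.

16.1 ft²·°F·h/BTU

U_eff = 0.742/20.3 + 0.258/10.1 = 0.03655 + 0.02554 = 0.0621
R_eff = 1/U_eff = 16.1 ft²·°F·h/BTU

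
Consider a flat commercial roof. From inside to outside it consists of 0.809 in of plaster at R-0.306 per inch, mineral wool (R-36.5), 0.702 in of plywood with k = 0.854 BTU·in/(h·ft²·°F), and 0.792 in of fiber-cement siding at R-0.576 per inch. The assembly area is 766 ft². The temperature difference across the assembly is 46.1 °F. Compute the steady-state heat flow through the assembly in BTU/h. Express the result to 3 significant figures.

0.809 × 0.306 = 0.2476
0.702/0.854 = 0.822
0.792 × 0.576 = 0.4562
R_total = 0.2476 + 36.5 + 0.822 + 0.4562 = 38.03 ft²·°F·h/BTU
Q = A·ΔT/R = 766 × 46.1 / 38.03 = 928.6 BTU/h

929 BTU/h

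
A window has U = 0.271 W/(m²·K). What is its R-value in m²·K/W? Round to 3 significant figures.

3.69 m²·K/W

R = 1/U = 1/0.271 = 3.69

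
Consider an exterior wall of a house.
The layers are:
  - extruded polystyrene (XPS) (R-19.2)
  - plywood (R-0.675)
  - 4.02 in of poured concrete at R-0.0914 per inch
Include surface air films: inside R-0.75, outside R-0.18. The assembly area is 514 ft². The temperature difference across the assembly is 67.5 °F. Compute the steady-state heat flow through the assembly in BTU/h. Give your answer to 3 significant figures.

1640 BTU/h

4.02 × 0.0914 = 0.3674
R_total = 0.75 + 19.2 + 0.675 + 0.3674 + 0.18 = 21.17 ft²·°F·h/BTU
Q = A·ΔT/R = 514 × 67.5 / 21.17 = 1639 BTU/h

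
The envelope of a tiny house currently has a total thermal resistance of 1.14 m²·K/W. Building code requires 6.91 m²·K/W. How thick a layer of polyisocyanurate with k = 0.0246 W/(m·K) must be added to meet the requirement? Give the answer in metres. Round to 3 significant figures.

0.142 m

ΔR = 6.91 − 1.14 = 5.77 m²·K/W
L = ΔR × k = 5.77 × 0.0246 = 0.1419 m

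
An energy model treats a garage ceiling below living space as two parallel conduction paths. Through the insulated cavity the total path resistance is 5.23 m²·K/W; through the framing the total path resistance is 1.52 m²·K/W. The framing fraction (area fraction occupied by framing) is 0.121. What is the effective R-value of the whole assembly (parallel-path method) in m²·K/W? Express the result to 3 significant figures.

4.04 m²·K/W

U_eff = 0.879/5.23 + 0.121/1.52 = 0.1681 + 0.07961 = 0.2477
R_eff = 1/U_eff = 4.038 m²·K/W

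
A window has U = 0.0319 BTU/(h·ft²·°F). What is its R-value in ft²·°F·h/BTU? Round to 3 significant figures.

R = 1/U = 1/0.0319 = 31.35

31.3 ft²·°F·h/BTU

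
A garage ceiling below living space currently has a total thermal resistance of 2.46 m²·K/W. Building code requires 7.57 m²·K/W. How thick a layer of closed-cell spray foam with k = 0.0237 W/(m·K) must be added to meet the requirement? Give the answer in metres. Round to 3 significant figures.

0.121 m

ΔR = 7.57 − 2.46 = 5.11 m²·K/W
L = ΔR × k = 5.11 × 0.0237 = 0.1211 m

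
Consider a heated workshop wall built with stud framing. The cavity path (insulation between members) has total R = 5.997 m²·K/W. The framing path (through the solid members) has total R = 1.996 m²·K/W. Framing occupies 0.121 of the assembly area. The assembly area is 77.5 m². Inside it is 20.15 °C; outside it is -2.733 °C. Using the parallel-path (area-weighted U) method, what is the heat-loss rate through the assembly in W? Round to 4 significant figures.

U_eff = 0.879/5.997 + 0.121/1.996 = 0.14657 + 0.060621 = 0.20719
R_eff = 1/U_eff = 4.8264 m²·K/W
Q = 77.5 × (20.15 − (-2.733)) / 4.8264 = 367.45 W

367.4 W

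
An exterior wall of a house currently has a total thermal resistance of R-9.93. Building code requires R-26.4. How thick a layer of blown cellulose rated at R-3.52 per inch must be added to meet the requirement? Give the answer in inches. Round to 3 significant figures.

ΔR = 26.4 − 9.93 = 16.47 ft²·°F·h/BTU
L = ΔR / (R/in) = 16.47/3.52 = 4.679 in

4.68 in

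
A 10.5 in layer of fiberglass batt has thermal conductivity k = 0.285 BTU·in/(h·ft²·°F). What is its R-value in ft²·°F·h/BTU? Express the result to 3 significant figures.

R = L/k = 10.5/0.285 = 36.84 ft²·°F·h/BTU

36.8 ft²·°F·h/BTU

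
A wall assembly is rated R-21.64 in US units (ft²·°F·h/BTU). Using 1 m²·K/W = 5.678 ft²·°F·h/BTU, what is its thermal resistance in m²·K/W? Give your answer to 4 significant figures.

R_SI = 21.64/5.678 = 3.8112

3.811 m²·K/W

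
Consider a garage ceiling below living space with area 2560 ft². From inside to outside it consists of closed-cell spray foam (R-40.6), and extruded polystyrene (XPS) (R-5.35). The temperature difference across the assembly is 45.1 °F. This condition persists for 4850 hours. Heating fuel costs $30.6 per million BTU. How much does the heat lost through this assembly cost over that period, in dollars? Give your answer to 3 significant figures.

R_total = 40.6 + 5.35 = 45.95 ft²·°F·h/BTU
Q = 2560 × 45.1 / 45.95 = 2513 BTU/h
E = 2513 × 4850 = 12190000 BTU
Cost = 12190000/10⁶ × 30.6 = $372.9

373 dollars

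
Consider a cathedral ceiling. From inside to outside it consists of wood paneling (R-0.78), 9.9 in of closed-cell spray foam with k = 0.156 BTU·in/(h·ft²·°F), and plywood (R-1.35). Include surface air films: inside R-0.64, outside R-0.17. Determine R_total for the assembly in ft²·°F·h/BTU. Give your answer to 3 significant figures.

9.9/0.156 = 63.46
R_total = 0.64 + 0.78 + 63.46 + 1.35 + 0.17 = 66.4 ft²·°F·h/BTU

66.4 ft²·°F·h/BTU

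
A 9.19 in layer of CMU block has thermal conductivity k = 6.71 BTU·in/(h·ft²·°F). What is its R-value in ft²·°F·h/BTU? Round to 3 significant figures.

R = L/k = 9.19/6.71 = 1.37 ft²·°F·h/BTU

1.37 ft²·°F·h/BTU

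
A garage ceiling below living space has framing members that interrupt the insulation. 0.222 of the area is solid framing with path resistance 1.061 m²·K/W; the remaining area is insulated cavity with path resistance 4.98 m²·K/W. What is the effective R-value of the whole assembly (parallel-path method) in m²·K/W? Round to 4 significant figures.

2.736 m²·K/W

U_eff = 0.778/4.98 + 0.222/1.061 = 0.15622 + 0.20924 = 0.36546
R_eff = 1/U_eff = 2.7363 m²·K/W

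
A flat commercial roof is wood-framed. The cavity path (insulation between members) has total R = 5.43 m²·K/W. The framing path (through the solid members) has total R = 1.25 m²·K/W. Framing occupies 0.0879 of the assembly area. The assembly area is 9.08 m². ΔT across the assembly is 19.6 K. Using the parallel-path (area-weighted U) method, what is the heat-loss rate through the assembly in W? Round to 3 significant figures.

42.4 W

U_eff = 0.9121/5.43 + 0.0879/1.25 = 0.168 + 0.07032 = 0.2383
R_eff = 1/U_eff = 4.196 m²·K/W
Q = 9.08 × 19.6 / 4.196 = 42.41 W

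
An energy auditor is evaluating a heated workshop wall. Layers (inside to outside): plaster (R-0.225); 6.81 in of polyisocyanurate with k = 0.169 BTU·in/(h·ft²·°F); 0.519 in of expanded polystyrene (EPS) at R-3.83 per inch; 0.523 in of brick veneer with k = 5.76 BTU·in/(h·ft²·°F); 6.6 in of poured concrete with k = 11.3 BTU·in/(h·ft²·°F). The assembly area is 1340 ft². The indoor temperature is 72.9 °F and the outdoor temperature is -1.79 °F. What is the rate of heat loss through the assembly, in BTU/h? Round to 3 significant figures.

2320 BTU/h

6.81/0.169 = 40.3
0.519 × 3.83 = 1.988
0.523/5.76 = 0.0908
6.6/11.3 = 0.5841
R_total = 0.225 + 40.3 + 1.988 + 0.0908 + 0.5841 = 43.18 ft²·°F·h/BTU
Q = A·ΔT/R = 1340 × (72.9 − (-1.79)) / 43.18 = 2318 BTU/h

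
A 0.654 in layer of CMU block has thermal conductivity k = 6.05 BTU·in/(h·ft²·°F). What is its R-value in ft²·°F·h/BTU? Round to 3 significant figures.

0.108 ft²·°F·h/BTU

R = L/k = 0.654/6.05 = 0.1081 ft²·°F·h/BTU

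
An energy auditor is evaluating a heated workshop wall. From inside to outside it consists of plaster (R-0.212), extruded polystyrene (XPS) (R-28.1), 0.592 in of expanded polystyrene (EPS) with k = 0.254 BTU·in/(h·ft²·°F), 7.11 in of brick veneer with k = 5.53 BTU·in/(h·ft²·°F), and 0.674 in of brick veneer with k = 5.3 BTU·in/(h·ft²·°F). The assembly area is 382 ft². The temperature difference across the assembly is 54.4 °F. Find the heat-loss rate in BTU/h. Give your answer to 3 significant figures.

0.592/0.254 = 2.331
7.11/5.53 = 1.286
0.674/5.3 = 0.1272
R_total = 0.212 + 28.1 + 2.331 + 1.286 + 0.1272 = 32.06 ft²·°F·h/BTU
Q = A·ΔT/R = 382 × 54.4 / 32.06 = 648.3 BTU/h

648 BTU/h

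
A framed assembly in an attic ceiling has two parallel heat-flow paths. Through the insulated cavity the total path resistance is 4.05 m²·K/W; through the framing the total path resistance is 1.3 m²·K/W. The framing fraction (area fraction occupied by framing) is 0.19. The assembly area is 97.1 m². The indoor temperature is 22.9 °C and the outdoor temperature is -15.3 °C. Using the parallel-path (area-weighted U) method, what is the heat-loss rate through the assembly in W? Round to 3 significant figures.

U_eff = 0.81/4.05 + 0.19/1.3 = 0.2 + 0.1462 = 0.3462
R_eff = 1/U_eff = 2.889 m²·K/W
Q = 97.1 × (22.9 − (-15.3)) / 2.889 = 1284 W

1280 W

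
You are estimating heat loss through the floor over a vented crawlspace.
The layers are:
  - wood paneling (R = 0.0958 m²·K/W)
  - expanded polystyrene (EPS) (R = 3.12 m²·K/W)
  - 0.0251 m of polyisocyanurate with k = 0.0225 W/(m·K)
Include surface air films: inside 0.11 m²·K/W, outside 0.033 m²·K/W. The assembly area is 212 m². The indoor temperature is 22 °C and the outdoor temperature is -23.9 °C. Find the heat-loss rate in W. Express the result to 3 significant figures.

2170 W

0.0251/0.0225 = 1.116
R_total = 0.11 + 0.0958 + 3.12 + 1.116 + 0.033 = 4.474 m²·K/W
Q = A·ΔT/R = 212 × (22 − (-23.9)) / 4.474 = 2175 W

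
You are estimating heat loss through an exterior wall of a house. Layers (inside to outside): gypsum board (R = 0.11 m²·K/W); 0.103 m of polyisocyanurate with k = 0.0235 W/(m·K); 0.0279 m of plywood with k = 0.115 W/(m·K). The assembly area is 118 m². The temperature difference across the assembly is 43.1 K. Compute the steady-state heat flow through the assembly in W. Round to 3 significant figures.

0.103/0.0235 = 4.383
0.0279/0.115 = 0.2426
R_total = 0.11 + 4.383 + 0.2426 = 4.736 m²·K/W
Q = A·ΔT/R = 118 × 43.1 / 4.736 = 1074 W

1070 W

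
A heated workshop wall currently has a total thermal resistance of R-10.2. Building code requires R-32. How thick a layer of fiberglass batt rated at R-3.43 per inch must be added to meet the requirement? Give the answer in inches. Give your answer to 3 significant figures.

ΔR = 32 − 10.2 = 21.8 ft²·°F·h/BTU
L = ΔR / (R/in) = 21.8/3.43 = 6.356 in

6.36 in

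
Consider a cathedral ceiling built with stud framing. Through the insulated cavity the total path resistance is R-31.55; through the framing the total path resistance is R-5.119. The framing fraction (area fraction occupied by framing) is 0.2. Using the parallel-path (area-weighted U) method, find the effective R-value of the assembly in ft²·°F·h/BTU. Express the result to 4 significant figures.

15.52 ft²·°F·h/BTU

U_eff = 0.8/31.55 + 0.2/5.119 = 0.025357 + 0.03907 = 0.064427
R_eff = 1/U_eff = 15.522 ft²·°F·h/BTU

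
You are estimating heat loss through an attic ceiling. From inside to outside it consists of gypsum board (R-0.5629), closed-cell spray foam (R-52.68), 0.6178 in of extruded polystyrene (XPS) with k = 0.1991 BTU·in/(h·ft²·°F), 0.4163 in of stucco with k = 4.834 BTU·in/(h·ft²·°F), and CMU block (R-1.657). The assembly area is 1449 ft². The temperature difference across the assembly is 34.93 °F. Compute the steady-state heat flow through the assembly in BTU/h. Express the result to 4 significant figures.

0.6178/0.1991 = 3.103
0.4163/4.834 = 0.086119
R_total = 0.5629 + 52.68 + 3.103 + 0.086119 + 1.657 = 58.089 ft²·°F·h/BTU
Q = A·ΔT/R = 1449 × 34.93 / 58.089 = 871.31 BTU/h

871.3 BTU/h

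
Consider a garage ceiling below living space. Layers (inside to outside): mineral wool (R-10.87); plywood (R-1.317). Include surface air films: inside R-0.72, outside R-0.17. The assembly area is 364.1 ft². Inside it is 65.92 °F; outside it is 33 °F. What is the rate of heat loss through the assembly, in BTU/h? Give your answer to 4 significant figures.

916.6 BTU/h

R_total = 0.72 + 10.87 + 1.317 + 0.17 = 13.077 ft²·°F·h/BTU
Q = A·ΔT/R = 364.1 × (65.92 − 33) / 13.077 = 916.58 BTU/h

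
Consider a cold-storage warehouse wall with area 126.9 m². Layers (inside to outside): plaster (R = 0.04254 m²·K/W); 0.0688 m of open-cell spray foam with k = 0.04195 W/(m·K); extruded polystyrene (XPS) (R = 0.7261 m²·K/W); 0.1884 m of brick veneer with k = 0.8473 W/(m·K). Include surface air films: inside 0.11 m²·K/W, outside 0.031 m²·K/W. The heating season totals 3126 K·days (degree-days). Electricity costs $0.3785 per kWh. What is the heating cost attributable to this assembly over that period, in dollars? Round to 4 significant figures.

1300 dollars

0.0688/0.04195 = 1.64
0.1884/0.8473 = 0.22235
R_total = 0.11 + 0.04254 + 1.64 + 0.7261 + 0.22235 + 0.031 = 2.772 m²·K/W
E = A × HDD × 24 / R / 1000 = 126.9 × 3126 × 24 / 2.772 / 1000 = 3434.5 kWh
Cost = 3434.5 × 0.3785 = $1300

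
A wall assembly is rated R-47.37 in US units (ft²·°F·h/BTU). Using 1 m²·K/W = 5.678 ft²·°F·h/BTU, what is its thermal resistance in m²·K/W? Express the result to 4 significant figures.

R_SI = 47.37/5.678 = 8.3427

8.343 m²·K/W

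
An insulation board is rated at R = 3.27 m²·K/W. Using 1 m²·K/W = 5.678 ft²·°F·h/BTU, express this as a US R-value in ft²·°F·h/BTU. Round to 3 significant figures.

R_US = 3.27 × 5.678 = 18.57

18.6 ft²·°F·h/BTU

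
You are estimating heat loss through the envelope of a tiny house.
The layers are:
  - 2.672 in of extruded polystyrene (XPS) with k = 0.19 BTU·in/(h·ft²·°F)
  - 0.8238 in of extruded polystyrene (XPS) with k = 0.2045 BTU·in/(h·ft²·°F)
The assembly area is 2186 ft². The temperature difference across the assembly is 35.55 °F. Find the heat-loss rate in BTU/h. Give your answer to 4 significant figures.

2.672/0.19 = 14.063
0.8238/0.2045 = 4.0284
R_total = 14.063 + 4.0284 = 18.092 ft²·°F·h/BTU
Q = A·ΔT/R = 2186 × 35.55 / 18.092 = 4295.5 BTU/h

4296 BTU/h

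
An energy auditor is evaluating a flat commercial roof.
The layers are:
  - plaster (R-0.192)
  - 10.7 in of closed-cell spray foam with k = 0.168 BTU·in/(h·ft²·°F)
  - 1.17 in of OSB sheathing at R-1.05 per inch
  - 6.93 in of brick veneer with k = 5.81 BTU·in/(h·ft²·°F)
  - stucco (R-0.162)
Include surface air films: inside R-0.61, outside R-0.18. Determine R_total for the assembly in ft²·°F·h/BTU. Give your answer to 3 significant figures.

67.3 ft²·°F·h/BTU

10.7/0.168 = 63.69
1.17 × 1.05 = 1.228
6.93/5.81 = 1.193
R_total = 0.61 + 0.192 + 63.69 + 1.228 + 1.193 + 0.162 + 0.18 = 67.26 ft²·°F·h/BTU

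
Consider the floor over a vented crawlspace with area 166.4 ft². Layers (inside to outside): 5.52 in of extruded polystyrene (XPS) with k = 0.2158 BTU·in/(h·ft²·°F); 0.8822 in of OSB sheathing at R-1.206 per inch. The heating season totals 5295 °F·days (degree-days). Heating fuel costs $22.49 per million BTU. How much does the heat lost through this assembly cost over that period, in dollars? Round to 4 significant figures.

17.85 dollars

5.52/0.2158 = 25.579
0.8822 × 1.206 = 1.0639
R_total = 25.579 + 1.0639 = 26.643 ft²·°F·h/BTU
E = A × HDD × 24 / R = 166.4 × 5295 × 24 / 26.643 = 793680 BTU
Cost = 793680/10⁶ × 22.49 = $17.85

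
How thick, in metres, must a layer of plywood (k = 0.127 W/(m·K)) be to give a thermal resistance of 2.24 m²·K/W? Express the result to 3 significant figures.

L = R·k = 2.24 × 0.127 = 0.2845 m

0.284 m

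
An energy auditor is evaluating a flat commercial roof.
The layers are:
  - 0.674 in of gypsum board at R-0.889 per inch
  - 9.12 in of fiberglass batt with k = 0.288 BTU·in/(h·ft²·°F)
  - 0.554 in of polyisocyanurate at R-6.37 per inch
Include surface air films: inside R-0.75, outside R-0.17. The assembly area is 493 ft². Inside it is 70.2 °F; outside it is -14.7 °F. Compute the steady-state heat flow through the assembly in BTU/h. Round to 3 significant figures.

1140 BTU/h

0.674 × 0.889 = 0.5992
9.12/0.288 = 31.67
0.554 × 6.37 = 3.529
R_total = 0.75 + 0.5992 + 31.67 + 3.529 + 0.17 = 36.71 ft²·°F·h/BTU
Q = A·ΔT/R = 493 × (70.2 − (-14.7)) / 36.71 = 1140 BTU/h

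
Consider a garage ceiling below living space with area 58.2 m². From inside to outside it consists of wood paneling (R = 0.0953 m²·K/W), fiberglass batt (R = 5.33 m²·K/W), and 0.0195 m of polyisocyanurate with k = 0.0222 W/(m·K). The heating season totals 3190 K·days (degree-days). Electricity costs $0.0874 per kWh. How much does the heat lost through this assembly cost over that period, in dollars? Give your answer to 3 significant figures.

61.8 dollars

0.0195/0.0222 = 0.8784
R_total = 0.0953 + 5.33 + 0.8784 = 6.304 m²·K/W
E = A × HDD × 24 / R / 1000 = 58.2 × 3190 × 24 / 6.304 / 1000 = 706.9 kWh
Cost = 706.9 × 0.0874 = $61.78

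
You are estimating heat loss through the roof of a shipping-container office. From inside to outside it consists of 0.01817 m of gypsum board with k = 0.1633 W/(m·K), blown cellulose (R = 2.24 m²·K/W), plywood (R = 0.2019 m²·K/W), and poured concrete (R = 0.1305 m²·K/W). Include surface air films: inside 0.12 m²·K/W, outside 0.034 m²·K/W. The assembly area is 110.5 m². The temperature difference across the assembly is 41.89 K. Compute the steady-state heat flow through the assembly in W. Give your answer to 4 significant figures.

1631 W

0.01817/0.1633 = 0.11127
R_total = 0.12 + 0.11127 + 2.24 + 0.2019 + 0.1305 + 0.034 = 2.8377 m²·K/W
Q = A·ΔT/R = 110.5 × 41.89 / 2.8377 = 1631.2 W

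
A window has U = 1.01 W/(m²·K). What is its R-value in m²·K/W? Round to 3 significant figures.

0.990 m²·K/W

R = 1/U = 1/1.01 = 0.9901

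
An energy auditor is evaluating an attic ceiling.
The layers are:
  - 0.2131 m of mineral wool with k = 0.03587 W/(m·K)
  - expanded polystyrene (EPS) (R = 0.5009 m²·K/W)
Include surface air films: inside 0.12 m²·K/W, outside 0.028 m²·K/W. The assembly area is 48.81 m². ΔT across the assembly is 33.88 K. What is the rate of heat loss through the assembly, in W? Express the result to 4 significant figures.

250.9 W

0.2131/0.03587 = 5.9409
R_total = 0.12 + 5.9409 + 0.5009 + 0.028 = 6.5898 m²·K/W
Q = A·ΔT/R = 48.81 × 33.88 / 6.5898 = 250.95 W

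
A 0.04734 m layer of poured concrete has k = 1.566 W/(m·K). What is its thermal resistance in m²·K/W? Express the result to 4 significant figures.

R = L/k = 0.04734/1.566 = 0.03023 m²·K/W

0.03023 m²·K/W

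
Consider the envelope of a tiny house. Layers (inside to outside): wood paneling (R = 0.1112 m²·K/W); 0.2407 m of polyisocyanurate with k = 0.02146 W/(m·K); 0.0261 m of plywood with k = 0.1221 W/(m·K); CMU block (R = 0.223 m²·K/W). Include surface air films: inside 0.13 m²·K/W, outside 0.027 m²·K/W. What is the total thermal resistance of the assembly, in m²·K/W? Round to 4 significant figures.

11.92 m²·K/W

0.2407/0.02146 = 11.216
0.0261/0.1221 = 0.21376
R_total = 0.13 + 0.1112 + 11.216 + 0.21376 + 0.223 + 0.027 = 11.921 m²·K/W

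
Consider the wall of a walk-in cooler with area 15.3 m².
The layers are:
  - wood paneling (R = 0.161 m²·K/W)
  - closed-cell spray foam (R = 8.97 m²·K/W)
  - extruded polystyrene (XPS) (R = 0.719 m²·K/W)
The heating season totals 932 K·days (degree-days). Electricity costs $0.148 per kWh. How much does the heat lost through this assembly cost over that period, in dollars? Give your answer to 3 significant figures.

R_total = 0.161 + 8.97 + 0.719 = 9.85 m²·K/W
E = A × HDD × 24 / R / 1000 = 15.3 × 932 × 24 / 9.85 / 1000 = 34.74 kWh
Cost = 34.74 × 0.148 = $5.142

5.14 dollars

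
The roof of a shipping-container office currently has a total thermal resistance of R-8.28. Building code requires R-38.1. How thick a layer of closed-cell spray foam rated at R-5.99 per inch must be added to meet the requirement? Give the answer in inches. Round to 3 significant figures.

4.98 in

ΔR = 38.1 − 8.28 = 29.82 ft²·°F·h/BTU
L = ΔR / (R/in) = 29.82/5.99 = 4.978 in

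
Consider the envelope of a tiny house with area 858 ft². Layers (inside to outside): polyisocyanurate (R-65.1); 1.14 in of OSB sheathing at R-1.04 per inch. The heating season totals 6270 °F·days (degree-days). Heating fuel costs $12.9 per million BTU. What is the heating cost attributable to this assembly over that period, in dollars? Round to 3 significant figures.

1.14 × 1.04 = 1.186
R_total = 65.1 + 1.186 = 66.29 ft²·°F·h/BTU
E = A × HDD × 24 / R = 858 × 6270 × 24 / 66.29 = 1948000 BTU
Cost = 1948000/10⁶ × 12.9 = $25.13

25.1 dollars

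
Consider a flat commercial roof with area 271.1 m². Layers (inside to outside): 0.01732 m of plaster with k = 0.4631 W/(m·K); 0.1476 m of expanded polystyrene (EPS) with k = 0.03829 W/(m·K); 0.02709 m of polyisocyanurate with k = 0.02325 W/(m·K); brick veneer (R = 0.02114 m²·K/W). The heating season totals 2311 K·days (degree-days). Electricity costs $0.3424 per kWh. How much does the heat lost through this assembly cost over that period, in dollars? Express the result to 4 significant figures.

0.01732/0.4631 = 0.0374
0.1476/0.03829 = 3.8548
0.02709/0.02325 = 1.1652
R_total = 0.0374 + 3.8548 + 1.1652 + 0.02114 = 5.0785 m²·K/W
E = A × HDD × 24 / R / 1000 = 271.1 × 2311 × 24 / 5.0785 / 1000 = 2960.8 kWh
Cost = 2960.8 × 0.3424 = $1013.8

1014 dollars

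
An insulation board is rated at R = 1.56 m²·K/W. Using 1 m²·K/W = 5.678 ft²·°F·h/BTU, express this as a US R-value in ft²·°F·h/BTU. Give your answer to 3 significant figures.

8.86 ft²·°F·h/BTU

R_US = 1.56 × 5.678 = 8.858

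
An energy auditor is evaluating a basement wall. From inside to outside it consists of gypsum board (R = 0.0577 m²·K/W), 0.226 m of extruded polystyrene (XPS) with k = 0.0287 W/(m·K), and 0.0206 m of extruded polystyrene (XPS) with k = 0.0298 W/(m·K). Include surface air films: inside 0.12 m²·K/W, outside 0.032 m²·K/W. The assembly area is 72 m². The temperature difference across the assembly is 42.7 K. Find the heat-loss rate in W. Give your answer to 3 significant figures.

0.226/0.0287 = 7.875
0.0206/0.0298 = 0.6913
R_total = 0.12 + 0.0577 + 7.875 + 0.6913 + 0.032 = 8.776 m²·K/W
Q = A·ΔT/R = 72 × 42.7 / 8.776 = 350.3 W

350 W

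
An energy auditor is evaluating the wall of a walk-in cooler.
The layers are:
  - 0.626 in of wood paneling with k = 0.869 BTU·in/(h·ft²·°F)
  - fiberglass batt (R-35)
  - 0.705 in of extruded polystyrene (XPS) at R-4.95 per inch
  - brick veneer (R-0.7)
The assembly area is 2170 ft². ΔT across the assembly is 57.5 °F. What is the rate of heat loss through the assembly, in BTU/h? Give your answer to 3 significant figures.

0.626/0.869 = 0.7204
0.705 × 4.95 = 3.49
R_total = 0.7204 + 35 + 3.49 + 0.7 = 39.91 ft²·°F·h/BTU
Q = A·ΔT/R = 2170 × 57.5 / 39.91 = 3126 BTU/h

3130 BTU/h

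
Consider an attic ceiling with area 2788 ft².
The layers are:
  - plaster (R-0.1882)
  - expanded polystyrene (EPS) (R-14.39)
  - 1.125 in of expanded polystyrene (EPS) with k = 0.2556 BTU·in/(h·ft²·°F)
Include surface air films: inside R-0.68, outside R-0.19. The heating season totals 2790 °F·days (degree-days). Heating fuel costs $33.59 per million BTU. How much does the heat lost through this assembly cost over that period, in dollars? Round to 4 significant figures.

315.9 dollars

1.125/0.2556 = 4.4014
R_total = 0.68 + 0.1882 + 14.39 + 4.4014 + 0.19 = 19.85 ft²·°F·h/BTU
E = A × HDD × 24 / R = 2788 × 2790 × 24 / 19.85 = 9404900 BTU
Cost = 9404900/10⁶ × 33.59 = $315.91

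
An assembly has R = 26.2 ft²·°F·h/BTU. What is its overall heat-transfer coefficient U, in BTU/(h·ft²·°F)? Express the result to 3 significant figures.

U = 1/R = 1/26.2 = 0.03817

0.0382 BTU/(h·ft²·°F)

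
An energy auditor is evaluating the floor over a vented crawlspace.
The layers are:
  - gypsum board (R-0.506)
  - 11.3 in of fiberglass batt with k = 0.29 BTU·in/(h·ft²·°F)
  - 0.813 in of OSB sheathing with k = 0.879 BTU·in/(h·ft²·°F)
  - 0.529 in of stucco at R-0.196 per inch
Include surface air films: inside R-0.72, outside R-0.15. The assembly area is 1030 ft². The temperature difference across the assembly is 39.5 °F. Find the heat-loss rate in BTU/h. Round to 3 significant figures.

11.3/0.29 = 38.97
0.813/0.879 = 0.9249
0.529 × 0.196 = 0.1037
R_total = 0.72 + 0.506 + 38.97 + 0.9249 + 0.1037 + 0.15 = 41.37 ft²·°F·h/BTU
Q = A·ΔT/R = 1030 × 39.5 / 41.37 = 983.4 BTU/h

983 BTU/h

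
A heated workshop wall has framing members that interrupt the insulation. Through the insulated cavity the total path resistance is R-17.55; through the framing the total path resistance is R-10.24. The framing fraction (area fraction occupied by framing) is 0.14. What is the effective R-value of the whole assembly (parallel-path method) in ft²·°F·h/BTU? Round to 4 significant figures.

15.96 ft²·°F·h/BTU

U_eff = 0.86/17.55 + 0.14/10.24 = 0.049003 + 0.013672 = 0.062675
R_eff = 1/U_eff = 15.955 ft²·°F·h/BTU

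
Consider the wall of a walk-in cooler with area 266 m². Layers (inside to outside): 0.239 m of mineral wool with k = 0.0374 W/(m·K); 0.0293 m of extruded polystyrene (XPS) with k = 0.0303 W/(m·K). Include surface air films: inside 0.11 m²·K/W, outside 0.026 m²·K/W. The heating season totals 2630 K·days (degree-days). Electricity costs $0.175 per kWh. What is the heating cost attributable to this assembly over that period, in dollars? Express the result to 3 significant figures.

0.239/0.0374 = 6.39
0.0293/0.0303 = 0.967
R_total = 0.11 + 6.39 + 0.967 + 0.026 = 7.493 m²·K/W
E = A × HDD × 24 / R / 1000 = 266 × 2630 × 24 / 7.493 / 1000 = 2241 kWh
Cost = 2241 × 0.175 = $392.1

392 dollars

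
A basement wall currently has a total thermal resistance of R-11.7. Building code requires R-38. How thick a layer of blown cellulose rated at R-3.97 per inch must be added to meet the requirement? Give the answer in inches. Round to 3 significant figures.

ΔR = 38 − 11.7 = 26.3 ft²·°F·h/BTU
L = ΔR / (R/in) = 26.3/3.97 = 6.625 in

6.62 in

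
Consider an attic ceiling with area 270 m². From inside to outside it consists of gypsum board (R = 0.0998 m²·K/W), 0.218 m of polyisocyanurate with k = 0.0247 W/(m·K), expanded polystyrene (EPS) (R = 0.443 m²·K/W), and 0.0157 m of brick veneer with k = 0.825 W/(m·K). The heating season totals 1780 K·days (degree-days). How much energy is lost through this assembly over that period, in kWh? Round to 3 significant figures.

1230 kWh

0.218/0.0247 = 8.826
0.0157/0.825 = 0.01903
R_total = 0.0998 + 8.826 + 0.443 + 0.01903 = 9.388 m²·K/W
E = A × HDD × 24 / R / 1000 = 270 × 1780 × 24 / 9.388 / 1000 = 1229 kWh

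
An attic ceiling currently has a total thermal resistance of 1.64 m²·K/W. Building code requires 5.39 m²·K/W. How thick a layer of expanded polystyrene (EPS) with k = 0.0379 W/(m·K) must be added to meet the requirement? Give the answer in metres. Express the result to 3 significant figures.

0.142 m

ΔR = 5.39 − 1.64 = 3.75 m²·K/W
L = ΔR × k = 3.75 × 0.0379 = 0.1421 m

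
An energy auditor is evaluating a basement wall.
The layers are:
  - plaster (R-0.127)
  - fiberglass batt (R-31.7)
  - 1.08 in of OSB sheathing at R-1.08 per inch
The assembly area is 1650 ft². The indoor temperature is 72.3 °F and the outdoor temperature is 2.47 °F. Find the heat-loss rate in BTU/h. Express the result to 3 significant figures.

1.08 × 1.08 = 1.166
R_total = 0.127 + 31.7 + 1.166 = 32.99 ft²·°F·h/BTU
Q = A·ΔT/R = 1650 × (72.3 − 2.47) / 32.99 = 3492 BTU/h

3490 BTU/h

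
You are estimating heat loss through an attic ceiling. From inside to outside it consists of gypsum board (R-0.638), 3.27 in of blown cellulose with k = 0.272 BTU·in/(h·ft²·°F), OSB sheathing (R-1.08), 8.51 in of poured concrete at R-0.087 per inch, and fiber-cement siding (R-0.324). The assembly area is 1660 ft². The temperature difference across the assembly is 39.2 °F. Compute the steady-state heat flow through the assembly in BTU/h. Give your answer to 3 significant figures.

4400 BTU/h

3.27/0.272 = 12.02
8.51 × 0.087 = 0.7404
R_total = 0.638 + 12.02 + 1.08 + 0.7404 + 0.324 = 14.8 ft²·°F·h/BTU
Q = A·ΔT/R = 1660 × 39.2 / 14.8 = 4395 BTU/h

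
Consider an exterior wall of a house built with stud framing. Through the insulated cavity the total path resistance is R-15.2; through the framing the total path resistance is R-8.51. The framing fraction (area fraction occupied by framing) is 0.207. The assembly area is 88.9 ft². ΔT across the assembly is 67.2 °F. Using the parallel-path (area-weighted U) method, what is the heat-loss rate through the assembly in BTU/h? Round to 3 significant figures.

U_eff = 0.793/15.2 + 0.207/8.51 = 0.05217 + 0.02432 = 0.0765
R_eff = 1/U_eff = 13.07 ft²·°F·h/BTU
Q = 88.9 × 67.2 / 13.07 = 457 BTU/h

457 BTU/h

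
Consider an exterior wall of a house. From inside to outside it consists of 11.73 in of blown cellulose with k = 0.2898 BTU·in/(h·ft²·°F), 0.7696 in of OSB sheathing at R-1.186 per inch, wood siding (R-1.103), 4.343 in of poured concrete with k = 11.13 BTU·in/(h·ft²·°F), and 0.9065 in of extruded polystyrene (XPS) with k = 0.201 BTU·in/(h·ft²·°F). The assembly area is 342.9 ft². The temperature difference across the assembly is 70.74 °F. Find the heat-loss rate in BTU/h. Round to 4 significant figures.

511.8 BTU/h

11.73/0.2898 = 40.476
0.7696 × 1.186 = 0.91275
4.343/11.13 = 0.39021
0.9065/0.201 = 4.51
R_total = 40.476 + 0.91275 + 1.103 + 0.39021 + 4.51 = 47.392 ft²·°F·h/BTU
Q = A·ΔT/R = 342.9 × 70.74 / 47.392 = 511.83 BTU/h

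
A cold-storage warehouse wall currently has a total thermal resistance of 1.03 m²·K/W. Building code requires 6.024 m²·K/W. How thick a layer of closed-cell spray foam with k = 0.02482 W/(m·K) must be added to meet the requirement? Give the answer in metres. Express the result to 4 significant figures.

ΔR = 6.024 − 1.03 = 4.994 m²·K/W
L = ΔR × k = 4.994 × 0.02482 = 0.12395 m

0.1240 m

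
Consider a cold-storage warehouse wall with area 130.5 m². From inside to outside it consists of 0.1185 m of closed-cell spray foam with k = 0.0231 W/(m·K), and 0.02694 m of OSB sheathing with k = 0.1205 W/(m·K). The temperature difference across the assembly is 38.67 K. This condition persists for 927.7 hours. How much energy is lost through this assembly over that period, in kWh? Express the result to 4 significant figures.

0.1185/0.0231 = 5.1299
0.02694/0.1205 = 0.22357
R_total = 5.1299 + 0.22357 = 5.3534 m²·K/W
Q = 130.5 × 38.67 / 5.3534 = 942.65 W
E = 942.65 W × 927.7 h / 1000 = 874.5 kWh

874.5 kWh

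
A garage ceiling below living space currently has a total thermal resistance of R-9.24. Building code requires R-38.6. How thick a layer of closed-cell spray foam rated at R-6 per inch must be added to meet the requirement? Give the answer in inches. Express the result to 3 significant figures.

4.89 in

ΔR = 38.6 − 9.24 = 29.36 ft²·°F·h/BTU
L = ΔR / (R/in) = 29.36/6 = 4.893 in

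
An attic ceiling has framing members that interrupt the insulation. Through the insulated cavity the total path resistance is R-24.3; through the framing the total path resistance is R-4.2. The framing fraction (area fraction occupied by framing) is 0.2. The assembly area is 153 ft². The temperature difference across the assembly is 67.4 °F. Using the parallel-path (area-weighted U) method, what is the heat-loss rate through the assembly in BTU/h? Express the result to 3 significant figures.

831 BTU/h

U_eff = 0.8/24.3 + 0.2/4.2 = 0.03292 + 0.04762 = 0.08054
R_eff = 1/U_eff = 12.42 ft²·°F·h/BTU
Q = 153 × 67.4 / 12.42 = 830.6 BTU/h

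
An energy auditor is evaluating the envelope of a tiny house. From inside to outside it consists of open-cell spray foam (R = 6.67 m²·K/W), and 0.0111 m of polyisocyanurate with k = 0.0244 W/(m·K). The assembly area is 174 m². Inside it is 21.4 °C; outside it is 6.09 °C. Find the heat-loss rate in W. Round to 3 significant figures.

374 W

0.0111/0.0244 = 0.4549
R_total = 6.67 + 0.4549 = 7.125 m²·K/W
Q = A·ΔT/R = 174 × (21.4 − 6.09) / 7.125 = 373.9 W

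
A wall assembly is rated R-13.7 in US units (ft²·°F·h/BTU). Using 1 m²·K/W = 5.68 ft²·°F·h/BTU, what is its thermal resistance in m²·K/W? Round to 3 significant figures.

2.41 m²·K/W

R_SI = 13.7/5.68 = 2.412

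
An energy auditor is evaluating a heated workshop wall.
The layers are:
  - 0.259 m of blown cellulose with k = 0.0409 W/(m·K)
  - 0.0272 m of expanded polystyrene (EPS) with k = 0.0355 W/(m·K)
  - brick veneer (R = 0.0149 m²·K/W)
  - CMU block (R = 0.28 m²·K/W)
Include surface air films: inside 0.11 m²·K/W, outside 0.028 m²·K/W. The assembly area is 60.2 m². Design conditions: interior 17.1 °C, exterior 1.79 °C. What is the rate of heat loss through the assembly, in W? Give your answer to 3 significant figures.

122 W

0.259/0.0409 = 6.333
0.0272/0.0355 = 0.7662
R_total = 0.11 + 6.333 + 0.7662 + 0.0149 + 0.28 + 0.028 = 7.532 m²·K/W
Q = A·ΔT/R = 60.2 × (17.1 − 1.79) / 7.532 = 122.4 W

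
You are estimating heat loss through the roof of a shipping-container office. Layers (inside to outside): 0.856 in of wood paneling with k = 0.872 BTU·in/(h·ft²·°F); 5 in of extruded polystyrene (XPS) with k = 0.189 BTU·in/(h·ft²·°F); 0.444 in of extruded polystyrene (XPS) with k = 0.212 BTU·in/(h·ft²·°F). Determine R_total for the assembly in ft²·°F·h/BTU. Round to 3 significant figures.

29.5 ft²·°F·h/BTU

0.856/0.872 = 0.9817
5/0.189 = 26.46
0.444/0.212 = 2.094
R_total = 0.9817 + 26.46 + 2.094 = 29.53 ft²·°F·h/BTU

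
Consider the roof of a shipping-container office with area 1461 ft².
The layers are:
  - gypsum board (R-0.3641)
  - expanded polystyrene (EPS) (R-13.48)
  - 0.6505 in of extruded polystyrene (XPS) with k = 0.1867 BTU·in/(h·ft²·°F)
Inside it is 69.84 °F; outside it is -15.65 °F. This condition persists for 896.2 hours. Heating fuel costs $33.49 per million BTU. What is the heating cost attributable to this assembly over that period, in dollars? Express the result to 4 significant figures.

0.6505/0.1867 = 3.4842
R_total = 0.3641 + 13.48 + 3.4842 = 17.328 ft²·°F·h/BTU
Q = 1461 × (69.84 − (-15.65)) / 17.328 = 7207.9 BTU/h
E = 7207.9 × 896.2 = 6459700 BTU
Cost = 6459700/10⁶ × 33.49 = $216.34

216.3 dollars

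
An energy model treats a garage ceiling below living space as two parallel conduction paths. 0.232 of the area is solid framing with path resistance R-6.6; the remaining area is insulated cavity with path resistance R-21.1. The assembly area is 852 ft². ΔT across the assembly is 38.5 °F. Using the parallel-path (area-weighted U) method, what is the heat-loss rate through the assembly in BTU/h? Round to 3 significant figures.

2350 BTU/h

U_eff = 0.768/21.1 + 0.232/6.6 = 0.0364 + 0.03515 = 0.07155
R_eff = 1/U_eff = 13.98 ft²·°F·h/BTU
Q = 852 × 38.5 / 13.98 = 2347 BTU/h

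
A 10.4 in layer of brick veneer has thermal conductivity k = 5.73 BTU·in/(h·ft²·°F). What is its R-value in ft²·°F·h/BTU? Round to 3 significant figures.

R = L/k = 10.4/5.73 = 1.815 ft²·°F·h/BTU

1.82 ft²·°F·h/BTU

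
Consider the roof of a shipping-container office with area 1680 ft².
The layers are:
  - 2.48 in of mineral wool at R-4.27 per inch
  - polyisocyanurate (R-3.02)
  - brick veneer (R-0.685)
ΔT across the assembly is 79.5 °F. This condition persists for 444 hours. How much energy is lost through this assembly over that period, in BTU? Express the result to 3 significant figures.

4150000 BTU

2.48 × 4.27 = 10.59
R_total = 10.59 + 3.02 + 0.685 = 14.29 ft²·°F·h/BTU
Q = 1680 × 79.5 / 14.29 = 9343 BTU/h
E = 9343 × 444 = 4148000 BTU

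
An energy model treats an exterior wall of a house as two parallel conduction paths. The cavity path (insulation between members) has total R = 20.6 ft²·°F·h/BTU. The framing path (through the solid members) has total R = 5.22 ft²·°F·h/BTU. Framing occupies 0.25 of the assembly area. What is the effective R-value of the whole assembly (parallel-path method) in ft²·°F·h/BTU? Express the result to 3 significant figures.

U_eff = 0.75/20.6 + 0.25/5.22 = 0.03641 + 0.04789 = 0.0843
R_eff = 1/U_eff = 11.86 ft²·°F·h/BTU

11.9 ft²·°F·h/BTU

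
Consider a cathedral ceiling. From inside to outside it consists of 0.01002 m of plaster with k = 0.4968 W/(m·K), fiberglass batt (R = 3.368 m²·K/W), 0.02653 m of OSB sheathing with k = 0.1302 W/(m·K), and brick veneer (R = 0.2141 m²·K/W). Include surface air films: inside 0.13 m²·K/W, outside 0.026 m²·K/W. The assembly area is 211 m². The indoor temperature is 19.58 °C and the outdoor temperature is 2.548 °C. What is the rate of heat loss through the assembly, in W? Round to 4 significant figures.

0.01002/0.4968 = 0.020169
0.02653/0.1302 = 0.20376
R_total = 0.13 + 0.020169 + 3.368 + 0.20376 + 0.2141 + 0.026 = 3.962 m²·K/W
Q = A·ΔT/R = 211 × (19.58 − 2.548) / 3.962 = 907.05 W

907.0 W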